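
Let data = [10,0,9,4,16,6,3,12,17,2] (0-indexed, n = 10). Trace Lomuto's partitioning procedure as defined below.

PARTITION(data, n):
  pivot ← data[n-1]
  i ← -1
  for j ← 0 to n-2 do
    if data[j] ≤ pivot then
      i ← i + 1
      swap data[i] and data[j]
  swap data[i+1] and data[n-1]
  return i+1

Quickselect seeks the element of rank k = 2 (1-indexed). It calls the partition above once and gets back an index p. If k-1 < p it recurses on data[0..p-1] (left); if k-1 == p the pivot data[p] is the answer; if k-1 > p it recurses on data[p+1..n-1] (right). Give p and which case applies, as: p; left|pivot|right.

pivot=2, i=-1
j=0: 10>2, skip
j=1: 0≤2, i=0, swap(0,1) ⇒ [0,10,9,4,16,6,3,12,17,2]
j=2: 9>2, skip
j=3: 4>2, skip
j=4: 16>2, skip
j=5: 6>2, skip
j=6: 3>2, skip
j=7: 12>2, skip
j=8: 17>2, skip
swap(1,9) ⇒ [0,2,9,4,16,6,3,12,17,10]; return 1
p = 1; k-1 = 1 == 1 ⇒ pivot

1; pivot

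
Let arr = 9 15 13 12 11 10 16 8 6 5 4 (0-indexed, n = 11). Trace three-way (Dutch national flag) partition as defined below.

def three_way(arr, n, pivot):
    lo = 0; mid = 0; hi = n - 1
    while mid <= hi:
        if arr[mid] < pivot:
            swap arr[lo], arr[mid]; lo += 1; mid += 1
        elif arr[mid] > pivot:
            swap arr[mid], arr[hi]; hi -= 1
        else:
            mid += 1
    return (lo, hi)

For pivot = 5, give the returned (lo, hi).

pivot = 5; lo=0, mid=0, hi=10
arr[mid]=9>5: swap arr[0],arr[10]; hi=9 → 4 15 13 12 11 10 16 8 6 5 9
arr[mid]=4<5: swap arr[0],arr[0]; lo=1,mid=1 → 4 15 13 12 11 10 16 8 6 5 9
arr[mid]=15>5: swap arr[1],arr[9]; hi=8 → 4 5 13 12 11 10 16 8 6 15 9
arr[mid]=5=5: mid=2
arr[mid]=13>5: swap arr[2],arr[8]; hi=7 → 4 5 6 12 11 10 16 8 13 15 9
arr[mid]=6>5: swap arr[2],arr[7]; hi=6 → 4 5 8 12 11 10 16 6 13 15 9
arr[mid]=8>5: swap arr[2],arr[6]; hi=5 → 4 5 16 12 11 10 8 6 13 15 9
arr[mid]=16>5: swap arr[2],arr[5]; hi=4 → 4 5 10 12 11 16 8 6 13 15 9
arr[mid]=10>5: swap arr[2],arr[4]; hi=3 → 4 5 11 12 10 16 8 6 13 15 9
arr[mid]=11>5: swap arr[2],arr[3]; hi=2 → 4 5 12 11 10 16 8 6 13 15 9
arr[mid]=12>5: swap arr[2],arr[2]; hi=1 → 4 5 12 11 10 16 8 6 13 15 9
end: lo=1, hi=1; arr = 4 5 12 11 10 16 8 6 13 15 9

(1, 1)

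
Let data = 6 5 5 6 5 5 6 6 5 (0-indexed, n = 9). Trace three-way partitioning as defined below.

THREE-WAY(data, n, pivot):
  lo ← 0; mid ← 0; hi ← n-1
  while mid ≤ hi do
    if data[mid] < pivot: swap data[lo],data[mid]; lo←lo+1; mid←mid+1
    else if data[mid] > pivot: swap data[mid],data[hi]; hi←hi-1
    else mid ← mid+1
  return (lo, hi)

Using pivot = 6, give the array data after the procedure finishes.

5 5 5 5 5 6 6 6 6

pivot = 6; lo=0, mid=0, hi=8
data[mid]=6=6: mid=1
data[mid]=5<6: swap data[0],data[1]; lo=1,mid=2 → 5 6 5 6 5 5 6 6 5
data[mid]=5<6: swap data[1],data[2]; lo=2,mid=3 → 5 5 6 6 5 5 6 6 5
data[mid]=6=6: mid=4
data[mid]=5<6: swap data[2],data[4]; lo=3,mid=5 → 5 5 5 6 6 5 6 6 5
data[mid]=5<6: swap data[3],data[5]; lo=4,mid=6 → 5 5 5 5 6 6 6 6 5
data[mid]=6=6: mid=7
data[mid]=6=6: mid=8
data[mid]=5<6: swap data[4],data[8]; lo=5,mid=9 → 5 5 5 5 5 6 6 6 6
end: lo=5, hi=8; data = 5 5 5 5 5 6 6 6 6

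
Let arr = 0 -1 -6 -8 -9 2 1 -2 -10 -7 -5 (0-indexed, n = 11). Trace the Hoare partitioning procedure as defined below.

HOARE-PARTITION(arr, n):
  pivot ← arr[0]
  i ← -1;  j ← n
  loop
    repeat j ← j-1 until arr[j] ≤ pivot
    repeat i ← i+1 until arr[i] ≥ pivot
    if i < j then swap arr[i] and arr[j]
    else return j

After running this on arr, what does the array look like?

pivot=0
j stops at 10 (-5), i stops at 0 (0); swap ⇒ -5 -1 -6 -8 -9 2 1 -2 -10 -7 0
j stops at 9 (-7), i stops at 5 (2); swap ⇒ -5 -1 -6 -8 -9 -7 1 -2 -10 2 0
j stops at 8 (-10), i stops at 6 (1); swap ⇒ -5 -1 -6 -8 -9 -7 -10 -2 1 2 0
j stops at 7, i stops at 8; i≥j ⇒ return 7. arr=-5 -1 -6 -8 -9 -7 -10 -2 1 2 0

-5 -1 -6 -8 -9 -7 -10 -2 1 2 0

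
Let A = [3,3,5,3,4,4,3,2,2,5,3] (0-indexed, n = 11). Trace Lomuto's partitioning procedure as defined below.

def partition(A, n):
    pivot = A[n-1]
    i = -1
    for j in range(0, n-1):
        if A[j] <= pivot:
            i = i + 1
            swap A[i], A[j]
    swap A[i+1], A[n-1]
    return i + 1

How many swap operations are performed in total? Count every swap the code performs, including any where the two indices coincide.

pivot=3, i=-1
j=0: 3≤3, i=0, swap(0,0) ⇒ [3,3,5,3,4,4,3,2,2,5,3]
j=1: 3≤3, i=1, swap(1,1) ⇒ [3,3,5,3,4,4,3,2,2,5,3]
j=2: 5>3, skip
j=3: 3≤3, i=2, swap(2,3) ⇒ [3,3,3,5,4,4,3,2,2,5,3]
j=4: 4>3, skip
j=5: 4>3, skip
j=6: 3≤3, i=3, swap(3,6) ⇒ [3,3,3,3,4,4,5,2,2,5,3]
j=7: 2≤3, i=4, swap(4,7) ⇒ [3,3,3,3,2,4,5,4,2,5,3]
j=8: 2≤3, i=5, swap(5,8) ⇒ [3,3,3,3,2,2,5,4,4,5,3]
j=9: 5>3, skip
swap(6,10) ⇒ [3,3,3,3,2,2,3,4,4,5,5]; return 6

7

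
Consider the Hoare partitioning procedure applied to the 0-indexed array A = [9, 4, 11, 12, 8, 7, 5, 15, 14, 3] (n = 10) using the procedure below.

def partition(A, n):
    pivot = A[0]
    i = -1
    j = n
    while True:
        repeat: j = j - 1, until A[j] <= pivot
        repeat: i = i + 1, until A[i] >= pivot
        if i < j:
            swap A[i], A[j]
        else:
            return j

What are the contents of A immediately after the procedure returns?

pivot=9
j stops at 9 (3), i stops at 0 (9); swap ⇒ [3, 4, 11, 12, 8, 7, 5, 15, 14, 9]
j stops at 6 (5), i stops at 2 (11); swap ⇒ [3, 4, 5, 12, 8, 7, 11, 15, 14, 9]
j stops at 5 (7), i stops at 3 (12); swap ⇒ [3, 4, 5, 7, 8, 12, 11, 15, 14, 9]
j stops at 4, i stops at 5; i≥j ⇒ return 4. A=[3, 4, 5, 7, 8, 12, 11, 15, 14, 9]

[3, 4, 5, 7, 8, 12, 11, 15, 14, 9]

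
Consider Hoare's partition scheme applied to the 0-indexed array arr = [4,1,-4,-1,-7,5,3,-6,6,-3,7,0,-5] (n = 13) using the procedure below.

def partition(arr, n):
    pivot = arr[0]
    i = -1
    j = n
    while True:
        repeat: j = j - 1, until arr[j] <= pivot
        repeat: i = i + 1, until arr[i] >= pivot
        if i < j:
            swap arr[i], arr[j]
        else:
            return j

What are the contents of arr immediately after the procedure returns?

[-5,1,-4,-1,-7,0,3,-6,-3,6,7,5,4]

pivot=4
j stops at 12 (-5), i stops at 0 (4); swap ⇒ [-5,1,-4,-1,-7,5,3,-6,6,-3,7,0,4]
j stops at 11 (0), i stops at 5 (5); swap ⇒ [-5,1,-4,-1,-7,0,3,-6,6,-3,7,5,4]
j stops at 9 (-3), i stops at 8 (6); swap ⇒ [-5,1,-4,-1,-7,0,3,-6,-3,6,7,5,4]
j stops at 8, i stops at 9; i≥j ⇒ return 8. arr=[-5,1,-4,-1,-7,0,3,-6,-3,6,7,5,4]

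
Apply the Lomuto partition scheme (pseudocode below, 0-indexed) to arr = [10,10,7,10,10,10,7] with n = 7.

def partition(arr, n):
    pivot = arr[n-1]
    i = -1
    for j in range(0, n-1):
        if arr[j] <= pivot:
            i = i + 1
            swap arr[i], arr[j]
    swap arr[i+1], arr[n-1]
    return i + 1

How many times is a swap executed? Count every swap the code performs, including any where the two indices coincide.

pivot=7, i=-1
j=0: 10>7, skip
j=1: 10>7, skip
j=2: 7≤7, i=0, swap(0,2) ⇒ [7,10,10,10,10,10,7]
j=3: 10>7, skip
j=4: 10>7, skip
j=5: 10>7, skip
swap(1,6) ⇒ [7,7,10,10,10,10,10]; return 1

2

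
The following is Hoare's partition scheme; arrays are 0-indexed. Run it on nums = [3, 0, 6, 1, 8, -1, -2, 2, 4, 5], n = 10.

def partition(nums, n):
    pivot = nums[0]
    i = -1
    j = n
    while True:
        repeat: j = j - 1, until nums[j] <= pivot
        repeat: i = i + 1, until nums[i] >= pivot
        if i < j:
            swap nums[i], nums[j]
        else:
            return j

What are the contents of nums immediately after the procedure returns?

[2, 0, -2, 1, -1, 8, 6, 3, 4, 5]

pivot = nums[0] = 3; i = -1, j = 10
j→7 (nums[7]=2≤3), i→0 (nums[0]=3≥3); i<j, swap → [2, 0, 6, 1, 8, -1, -2, 3, 4, 5]
j→6 (nums[6]=-2≤3), i→2 (nums[2]=6≥3); i<j, swap → [2, 0, -2, 1, 8, -1, 6, 3, 4, 5]
j→5 (nums[5]=-1≤3), i→4 (nums[4]=8≥3); i<j, swap → [2, 0, -2, 1, -1, 8, 6, 3, 4, 5]
j→4, i→5; i≥j, return j=4. nums = [2, 0, -2, 1, -1, 8, 6, 3, 4, 5]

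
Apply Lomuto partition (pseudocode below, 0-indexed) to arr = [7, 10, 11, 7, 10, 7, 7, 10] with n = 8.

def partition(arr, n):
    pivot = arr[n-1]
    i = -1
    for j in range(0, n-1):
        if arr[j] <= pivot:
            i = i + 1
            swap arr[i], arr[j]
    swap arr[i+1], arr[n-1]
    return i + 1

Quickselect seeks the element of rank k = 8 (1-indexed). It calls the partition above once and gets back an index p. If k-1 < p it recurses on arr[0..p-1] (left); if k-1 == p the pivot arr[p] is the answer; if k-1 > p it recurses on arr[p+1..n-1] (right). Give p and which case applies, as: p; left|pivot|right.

6; right

pivot=10, i=-1
j=0: 7≤10, i=0, swap(0,0) ⇒ [7, 10, 11, 7, 10, 7, 7, 10]
j=1: 10≤10, i=1, swap(1,1) ⇒ [7, 10, 11, 7, 10, 7, 7, 10]
j=2: 11>10, skip
j=3: 7≤10, i=2, swap(2,3) ⇒ [7, 10, 7, 11, 10, 7, 7, 10]
j=4: 10≤10, i=3, swap(3,4) ⇒ [7, 10, 7, 10, 11, 7, 7, 10]
j=5: 7≤10, i=4, swap(4,5) ⇒ [7, 10, 7, 10, 7, 11, 7, 10]
j=6: 7≤10, i=5, swap(5,6) ⇒ [7, 10, 7, 10, 7, 7, 11, 10]
swap(6,7) ⇒ [7, 10, 7, 10, 7, 7, 10, 11]; return 6
p = 6; k-1 = 7 > 6 ⇒ right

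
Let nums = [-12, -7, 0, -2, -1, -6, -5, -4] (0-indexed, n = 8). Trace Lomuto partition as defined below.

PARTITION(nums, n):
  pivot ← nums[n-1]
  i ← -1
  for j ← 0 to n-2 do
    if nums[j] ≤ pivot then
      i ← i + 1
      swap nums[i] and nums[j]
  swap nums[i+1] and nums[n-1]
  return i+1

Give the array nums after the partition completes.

[-12, -7, -6, -5, -4, 0, -2, -1]

pivot=-4, i=-1
j=0: -12≤-4, i=0, swap(0,0) ⇒ [-12, -7, 0, -2, -1, -6, -5, -4]
j=1: -7≤-4, i=1, swap(1,1) ⇒ [-12, -7, 0, -2, -1, -6, -5, -4]
j=2: 0>-4, skip
j=3: -2>-4, skip
j=4: -1>-4, skip
j=5: -6≤-4, i=2, swap(2,5) ⇒ [-12, -7, -6, -2, -1, 0, -5, -4]
j=6: -5≤-4, i=3, swap(3,6) ⇒ [-12, -7, -6, -5, -1, 0, -2, -4]
swap(4,7) ⇒ [-12, -7, -6, -5, -4, 0, -2, -1]; return 4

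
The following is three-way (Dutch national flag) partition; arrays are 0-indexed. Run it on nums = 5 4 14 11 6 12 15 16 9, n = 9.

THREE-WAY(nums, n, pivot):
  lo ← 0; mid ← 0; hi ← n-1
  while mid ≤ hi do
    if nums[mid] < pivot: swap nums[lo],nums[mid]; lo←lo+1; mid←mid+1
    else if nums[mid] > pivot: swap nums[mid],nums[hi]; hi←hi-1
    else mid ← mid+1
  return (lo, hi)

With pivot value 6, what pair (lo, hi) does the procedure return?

(2, 2)

pivot = 6; lo=0, mid=0, hi=8
nums[mid]=5<6: swap nums[0],nums[0]; lo=1,mid=1 → 5 4 14 11 6 12 15 16 9
nums[mid]=4<6: swap nums[1],nums[1]; lo=2,mid=2 → 5 4 14 11 6 12 15 16 9
nums[mid]=14>6: swap nums[2],nums[8]; hi=7 → 5 4 9 11 6 12 15 16 14
nums[mid]=9>6: swap nums[2],nums[7]; hi=6 → 5 4 16 11 6 12 15 9 14
nums[mid]=16>6: swap nums[2],nums[6]; hi=5 → 5 4 15 11 6 12 16 9 14
nums[mid]=15>6: swap nums[2],nums[5]; hi=4 → 5 4 12 11 6 15 16 9 14
nums[mid]=12>6: swap nums[2],nums[4]; hi=3 → 5 4 6 11 12 15 16 9 14
nums[mid]=6=6: mid=3
nums[mid]=11>6: swap nums[3],nums[3]; hi=2 → 5 4 6 11 12 15 16 9 14
end: lo=2, hi=2; nums = 5 4 6 11 12 15 16 9 14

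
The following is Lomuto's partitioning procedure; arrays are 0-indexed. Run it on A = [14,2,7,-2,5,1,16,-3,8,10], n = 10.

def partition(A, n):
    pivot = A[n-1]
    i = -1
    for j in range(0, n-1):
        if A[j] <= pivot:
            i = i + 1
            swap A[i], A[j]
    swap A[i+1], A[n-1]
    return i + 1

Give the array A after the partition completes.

pivot=10, i=-1
j=0: 14>10, skip
j=1: 2≤10, i=0, swap(0,1) ⇒ [2,14,7,-2,5,1,16,-3,8,10]
j=2: 7≤10, i=1, swap(1,2) ⇒ [2,7,14,-2,5,1,16,-3,8,10]
j=3: -2≤10, i=2, swap(2,3) ⇒ [2,7,-2,14,5,1,16,-3,8,10]
j=4: 5≤10, i=3, swap(3,4) ⇒ [2,7,-2,5,14,1,16,-3,8,10]
j=5: 1≤10, i=4, swap(4,5) ⇒ [2,7,-2,5,1,14,16,-3,8,10]
j=6: 16>10, skip
j=7: -3≤10, i=5, swap(5,7) ⇒ [2,7,-2,5,1,-3,16,14,8,10]
j=8: 8≤10, i=6, swap(6,8) ⇒ [2,7,-2,5,1,-3,8,14,16,10]
swap(7,9) ⇒ [2,7,-2,5,1,-3,8,10,16,14]; return 7

[2,7,-2,5,1,-3,8,10,16,14]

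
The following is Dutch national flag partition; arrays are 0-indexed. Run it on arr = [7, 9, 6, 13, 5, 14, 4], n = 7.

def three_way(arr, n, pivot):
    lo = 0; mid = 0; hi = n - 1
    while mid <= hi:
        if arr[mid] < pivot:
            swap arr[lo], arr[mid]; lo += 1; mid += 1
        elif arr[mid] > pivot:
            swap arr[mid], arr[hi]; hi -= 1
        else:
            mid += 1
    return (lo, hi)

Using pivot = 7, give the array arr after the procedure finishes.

pivot = 7; lo=0, mid=0, hi=6
arr[mid]=7=7: mid=1
arr[mid]=9>7: swap arr[1],arr[6]; hi=5 → [7, 4, 6, 13, 5, 14, 9]
arr[mid]=4<7: swap arr[0],arr[1]; lo=1,mid=2 → [4, 7, 6, 13, 5, 14, 9]
arr[mid]=6<7: swap arr[1],arr[2]; lo=2,mid=3 → [4, 6, 7, 13, 5, 14, 9]
arr[mid]=13>7: swap arr[3],arr[5]; hi=4 → [4, 6, 7, 14, 5, 13, 9]
arr[mid]=14>7: swap arr[3],arr[4]; hi=3 → [4, 6, 7, 5, 14, 13, 9]
arr[mid]=5<7: swap arr[2],arr[3]; lo=3,mid=4 → [4, 6, 5, 7, 14, 13, 9]
end: lo=3, hi=3; arr = [4, 6, 5, 7, 14, 13, 9]

[4, 6, 5, 7, 14, 13, 9]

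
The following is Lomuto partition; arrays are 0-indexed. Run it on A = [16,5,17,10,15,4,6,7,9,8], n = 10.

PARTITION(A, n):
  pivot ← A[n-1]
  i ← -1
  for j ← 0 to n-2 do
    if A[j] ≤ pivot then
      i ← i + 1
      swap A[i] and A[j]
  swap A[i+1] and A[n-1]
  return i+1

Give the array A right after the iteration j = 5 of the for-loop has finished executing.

pivot=8, i=-1
j=0: 16>8, skip
j=1: 5≤8, i=0, swap(0,1) ⇒ [5,16,17,10,15,4,6,7,9,8]
j=2: 17>8, skip
j=3: 10>8, skip
j=4: 15>8, skip
j=5: 4≤8, i=1, swap(1,5) ⇒ [5,4,17,10,15,16,6,7,9,8]
(after j=5) A = [5,4,17,10,15,16,6,7,9,8]

[5,4,17,10,15,16,6,7,9,8]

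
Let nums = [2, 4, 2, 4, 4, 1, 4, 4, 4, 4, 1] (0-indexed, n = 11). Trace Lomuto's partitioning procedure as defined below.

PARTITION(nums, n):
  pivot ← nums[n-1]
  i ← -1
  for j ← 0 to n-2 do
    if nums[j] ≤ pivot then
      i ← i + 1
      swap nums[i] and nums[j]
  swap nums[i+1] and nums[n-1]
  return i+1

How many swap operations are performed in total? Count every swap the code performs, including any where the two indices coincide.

pivot = nums[10] = 1; i = -1
j=0: nums[0]=2 > 1 → no swap
j=1: nums[1]=4 > 1 → no swap
j=2: nums[2]=2 > 1 → no swap
j=3: nums[3]=4 > 1 → no swap
j=4: nums[4]=4 > 1 → no swap
j=5: nums[5]=1 ≤ 1 → i=0, swap nums[0],nums[5] → [1, 4, 2, 4, 4, 2, 4, 4, 4, 4, 1]
j=6: nums[6]=4 > 1 → no swap
j=7: nums[7]=4 > 1 → no swap
j=8: nums[8]=4 > 1 → no swap
j=9: nums[9]=4 > 1 → no swap
final swap nums[1],nums[10] → [1, 1, 2, 4, 4, 2, 4, 4, 4, 4, 4]; return 1

2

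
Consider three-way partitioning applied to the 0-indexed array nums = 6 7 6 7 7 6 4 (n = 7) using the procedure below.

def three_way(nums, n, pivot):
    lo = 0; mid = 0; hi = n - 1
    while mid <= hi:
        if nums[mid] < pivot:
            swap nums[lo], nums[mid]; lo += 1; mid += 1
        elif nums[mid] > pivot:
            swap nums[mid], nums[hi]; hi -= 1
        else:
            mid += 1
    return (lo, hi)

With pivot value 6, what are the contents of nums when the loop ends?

lo=0 mid=0 hi=6
6=6: mid=1
7>6: swap(1,6), hi=5 ⇒ 6 4 6 7 7 6 7
4<6: swap(0,1), lo=1 mid=2 ⇒ 4 6 6 7 7 6 7
6=6: mid=3
7>6: swap(3,5), hi=4 ⇒ 4 6 6 6 7 7 7
6=6: mid=4
7>6: swap(4,4), hi=3 ⇒ 4 6 6 6 7 7 7
done. lo=1 hi=3; nums=4 6 6 6 7 7 7

4 6 6 6 7 7 7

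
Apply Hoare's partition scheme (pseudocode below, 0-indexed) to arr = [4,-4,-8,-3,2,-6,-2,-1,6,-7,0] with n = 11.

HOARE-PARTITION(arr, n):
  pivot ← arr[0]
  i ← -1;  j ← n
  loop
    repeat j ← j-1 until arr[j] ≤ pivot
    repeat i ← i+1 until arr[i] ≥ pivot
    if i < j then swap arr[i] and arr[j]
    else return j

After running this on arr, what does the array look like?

[0,-4,-8,-3,2,-6,-2,-1,-7,6,4]

pivot=4
j stops at 10 (0), i stops at 0 (4); swap ⇒ [0,-4,-8,-3,2,-6,-2,-1,6,-7,4]
j stops at 9 (-7), i stops at 8 (6); swap ⇒ [0,-4,-8,-3,2,-6,-2,-1,-7,6,4]
j stops at 8, i stops at 9; i≥j ⇒ return 8. arr=[0,-4,-8,-3,2,-6,-2,-1,-7,6,4]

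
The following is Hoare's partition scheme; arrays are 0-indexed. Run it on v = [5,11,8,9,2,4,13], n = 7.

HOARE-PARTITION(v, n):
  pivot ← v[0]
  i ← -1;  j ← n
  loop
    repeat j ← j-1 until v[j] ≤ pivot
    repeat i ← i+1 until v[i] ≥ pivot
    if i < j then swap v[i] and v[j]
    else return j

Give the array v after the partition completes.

[4,2,8,9,11,5,13]

pivot = v[0] = 5; i = -1, j = 7
j→5 (v[5]=4≤5), i→0 (v[0]=5≥5); i<j, swap → [4,11,8,9,2,5,13]
j→4 (v[4]=2≤5), i→1 (v[1]=11≥5); i<j, swap → [4,2,8,9,11,5,13]
j→1, i→2; i≥j, return j=1. v = [4,2,8,9,11,5,13]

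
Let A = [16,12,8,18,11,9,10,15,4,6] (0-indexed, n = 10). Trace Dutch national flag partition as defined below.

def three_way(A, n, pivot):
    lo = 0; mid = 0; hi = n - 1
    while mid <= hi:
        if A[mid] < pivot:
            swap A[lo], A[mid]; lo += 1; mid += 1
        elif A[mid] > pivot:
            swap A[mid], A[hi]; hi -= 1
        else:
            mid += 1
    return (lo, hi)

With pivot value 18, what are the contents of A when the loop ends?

pivot = 18; lo=0, mid=0, hi=9
A[mid]=16<18: swap A[0],A[0]; lo=1,mid=1 → [16,12,8,18,11,9,10,15,4,6]
A[mid]=12<18: swap A[1],A[1]; lo=2,mid=2 → [16,12,8,18,11,9,10,15,4,6]
A[mid]=8<18: swap A[2],A[2]; lo=3,mid=3 → [16,12,8,18,11,9,10,15,4,6]
A[mid]=18=18: mid=4
A[mid]=11<18: swap A[3],A[4]; lo=4,mid=5 → [16,12,8,11,18,9,10,15,4,6]
A[mid]=9<18: swap A[4],A[5]; lo=5,mid=6 → [16,12,8,11,9,18,10,15,4,6]
A[mid]=10<18: swap A[5],A[6]; lo=6,mid=7 → [16,12,8,11,9,10,18,15,4,6]
A[mid]=15<18: swap A[6],A[7]; lo=7,mid=8 → [16,12,8,11,9,10,15,18,4,6]
A[mid]=4<18: swap A[7],A[8]; lo=8,mid=9 → [16,12,8,11,9,10,15,4,18,6]
A[mid]=6<18: swap A[8],A[9]; lo=9,mid=10 → [16,12,8,11,9,10,15,4,6,18]
end: lo=9, hi=9; A = [16,12,8,11,9,10,15,4,6,18]

[16,12,8,11,9,10,15,4,6,18]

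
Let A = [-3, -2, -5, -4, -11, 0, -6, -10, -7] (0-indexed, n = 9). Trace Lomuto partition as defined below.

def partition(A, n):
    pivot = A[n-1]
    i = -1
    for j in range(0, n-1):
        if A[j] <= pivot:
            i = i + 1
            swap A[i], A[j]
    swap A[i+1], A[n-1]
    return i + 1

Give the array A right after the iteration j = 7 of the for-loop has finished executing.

[-11, -10, -5, -4, -3, 0, -6, -2, -7]

pivot = A[8] = -7; i = -1
j=0: A[0]=-3 > -7 → no swap
j=1: A[1]=-2 > -7 → no swap
j=2: A[2]=-5 > -7 → no swap
j=3: A[3]=-4 > -7 → no swap
j=4: A[4]=-11 ≤ -7 → i=0, swap A[0],A[4] → [-11, -2, -5, -4, -3, 0, -6, -10, -7]
j=5: A[5]=0 > -7 → no swap
j=6: A[6]=-6 > -7 → no swap
j=7: A[7]=-10 ≤ -7 → i=1, swap A[1],A[7] → [-11, -10, -5, -4, -3, 0, -6, -2, -7]
(after j=7) A = [-11, -10, -5, -4, -3, 0, -6, -2, -7]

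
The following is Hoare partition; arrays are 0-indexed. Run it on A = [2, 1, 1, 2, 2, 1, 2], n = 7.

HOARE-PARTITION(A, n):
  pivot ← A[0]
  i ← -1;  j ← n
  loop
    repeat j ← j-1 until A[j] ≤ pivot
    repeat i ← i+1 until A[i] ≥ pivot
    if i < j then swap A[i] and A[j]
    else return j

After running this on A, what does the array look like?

[2, 1, 1, 1, 2, 2, 2]

pivot = A[0] = 2; i = -1, j = 7
j→6 (A[6]=2≤2), i→0 (A[0]=2≥2); i<j, swap → [2, 1, 1, 2, 2, 1, 2]
j→5 (A[5]=1≤2), i→3 (A[3]=2≥2); i<j, swap → [2, 1, 1, 1, 2, 2, 2]
j→4, i→4; i≥j, return j=4. A = [2, 1, 1, 1, 2, 2, 2]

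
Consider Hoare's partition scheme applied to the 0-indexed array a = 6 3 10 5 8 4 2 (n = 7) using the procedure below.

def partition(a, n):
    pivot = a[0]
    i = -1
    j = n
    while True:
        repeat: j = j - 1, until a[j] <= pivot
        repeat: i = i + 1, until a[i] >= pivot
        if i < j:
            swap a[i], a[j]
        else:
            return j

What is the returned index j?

pivot=6
j stops at 6 (2), i stops at 0 (6); swap ⇒ 2 3 10 5 8 4 6
j stops at 5 (4), i stops at 2 (10); swap ⇒ 2 3 4 5 8 10 6
j stops at 3, i stops at 4; i≥j ⇒ return 3. a=2 3 4 5 8 10 6

3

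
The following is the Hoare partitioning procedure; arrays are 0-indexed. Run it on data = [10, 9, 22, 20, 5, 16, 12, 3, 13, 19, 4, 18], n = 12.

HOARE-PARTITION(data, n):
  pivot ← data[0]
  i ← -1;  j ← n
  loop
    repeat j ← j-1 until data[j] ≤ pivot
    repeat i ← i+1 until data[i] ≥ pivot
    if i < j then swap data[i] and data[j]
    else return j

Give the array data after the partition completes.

[4, 9, 3, 5, 20, 16, 12, 22, 13, 19, 10, 18]

pivot=10
j stops at 10 (4), i stops at 0 (10); swap ⇒ [4, 9, 22, 20, 5, 16, 12, 3, 13, 19, 10, 18]
j stops at 7 (3), i stops at 2 (22); swap ⇒ [4, 9, 3, 20, 5, 16, 12, 22, 13, 19, 10, 18]
j stops at 4 (5), i stops at 3 (20); swap ⇒ [4, 9, 3, 5, 20, 16, 12, 22, 13, 19, 10, 18]
j stops at 3, i stops at 4; i≥j ⇒ return 3. data=[4, 9, 3, 5, 20, 16, 12, 22, 13, 19, 10, 18]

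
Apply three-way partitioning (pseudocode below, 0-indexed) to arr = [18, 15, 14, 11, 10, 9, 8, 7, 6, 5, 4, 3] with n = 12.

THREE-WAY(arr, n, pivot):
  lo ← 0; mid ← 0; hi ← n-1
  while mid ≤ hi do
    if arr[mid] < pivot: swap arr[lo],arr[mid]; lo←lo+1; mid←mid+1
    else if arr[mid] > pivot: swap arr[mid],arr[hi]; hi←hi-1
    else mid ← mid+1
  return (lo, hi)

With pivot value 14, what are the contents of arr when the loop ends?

pivot = 14; lo=0, mid=0, hi=11
arr[mid]=18>14: swap arr[0],arr[11]; hi=10 → [3, 15, 14, 11, 10, 9, 8, 7, 6, 5, 4, 18]
arr[mid]=3<14: swap arr[0],arr[0]; lo=1,mid=1 → [3, 15, 14, 11, 10, 9, 8, 7, 6, 5, 4, 18]
arr[mid]=15>14: swap arr[1],arr[10]; hi=9 → [3, 4, 14, 11, 10, 9, 8, 7, 6, 5, 15, 18]
arr[mid]=4<14: swap arr[1],arr[1]; lo=2,mid=2 → [3, 4, 14, 11, 10, 9, 8, 7, 6, 5, 15, 18]
arr[mid]=14=14: mid=3
arr[mid]=11<14: swap arr[2],arr[3]; lo=3,mid=4 → [3, 4, 11, 14, 10, 9, 8, 7, 6, 5, 15, 18]
arr[mid]=10<14: swap arr[3],arr[4]; lo=4,mid=5 → [3, 4, 11, 10, 14, 9, 8, 7, 6, 5, 15, 18]
arr[mid]=9<14: swap arr[4],arr[5]; lo=5,mid=6 → [3, 4, 11, 10, 9, 14, 8, 7, 6, 5, 15, 18]
arr[mid]=8<14: swap arr[5],arr[6]; lo=6,mid=7 → [3, 4, 11, 10, 9, 8, 14, 7, 6, 5, 15, 18]
arr[mid]=7<14: swap arr[6],arr[7]; lo=7,mid=8 → [3, 4, 11, 10, 9, 8, 7, 14, 6, 5, 15, 18]
arr[mid]=6<14: swap arr[7],arr[8]; lo=8,mid=9 → [3, 4, 11, 10, 9, 8, 7, 6, 14, 5, 15, 18]
arr[mid]=5<14: swap arr[8],arr[9]; lo=9,mid=10 → [3, 4, 11, 10, 9, 8, 7, 6, 5, 14, 15, 18]
end: lo=9, hi=9; arr = [3, 4, 11, 10, 9, 8, 7, 6, 5, 14, 15, 18]

[3, 4, 11, 10, 9, 8, 7, 6, 5, 14, 15, 18]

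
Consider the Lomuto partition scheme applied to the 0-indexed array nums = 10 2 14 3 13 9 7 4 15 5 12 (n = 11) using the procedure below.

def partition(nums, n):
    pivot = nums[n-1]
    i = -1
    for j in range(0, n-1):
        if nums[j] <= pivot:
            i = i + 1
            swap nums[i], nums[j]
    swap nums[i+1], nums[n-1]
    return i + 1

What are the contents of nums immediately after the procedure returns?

pivot=12, i=-1
j=0: 10≤12, i=0, swap(0,0) ⇒ 10 2 14 3 13 9 7 4 15 5 12
j=1: 2≤12, i=1, swap(1,1) ⇒ 10 2 14 3 13 9 7 4 15 5 12
j=2: 14>12, skip
j=3: 3≤12, i=2, swap(2,3) ⇒ 10 2 3 14 13 9 7 4 15 5 12
j=4: 13>12, skip
j=5: 9≤12, i=3, swap(3,5) ⇒ 10 2 3 9 13 14 7 4 15 5 12
j=6: 7≤12, i=4, swap(4,6) ⇒ 10 2 3 9 7 14 13 4 15 5 12
j=7: 4≤12, i=5, swap(5,7) ⇒ 10 2 3 9 7 4 13 14 15 5 12
j=8: 15>12, skip
j=9: 5≤12, i=6, swap(6,9) ⇒ 10 2 3 9 7 4 5 14 15 13 12
swap(7,10) ⇒ 10 2 3 9 7 4 5 12 15 13 14; return 7

10 2 3 9 7 4 5 12 15 13 14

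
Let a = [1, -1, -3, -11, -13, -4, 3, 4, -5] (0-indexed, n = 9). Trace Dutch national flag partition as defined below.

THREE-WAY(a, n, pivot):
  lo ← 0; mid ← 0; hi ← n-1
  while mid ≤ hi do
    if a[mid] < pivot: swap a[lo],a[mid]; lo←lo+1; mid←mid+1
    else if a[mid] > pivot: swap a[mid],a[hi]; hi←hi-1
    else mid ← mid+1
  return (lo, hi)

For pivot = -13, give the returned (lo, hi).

lo=0 mid=0 hi=8
1>-13: swap(0,8), hi=7 ⇒ [-5, -1, -3, -11, -13, -4, 3, 4, 1]
-5>-13: swap(0,7), hi=6 ⇒ [4, -1, -3, -11, -13, -4, 3, -5, 1]
4>-13: swap(0,6), hi=5 ⇒ [3, -1, -3, -11, -13, -4, 4, -5, 1]
3>-13: swap(0,5), hi=4 ⇒ [-4, -1, -3, -11, -13, 3, 4, -5, 1]
-4>-13: swap(0,4), hi=3 ⇒ [-13, -1, -3, -11, -4, 3, 4, -5, 1]
-13=-13: mid=1
-1>-13: swap(1,3), hi=2 ⇒ [-13, -11, -3, -1, -4, 3, 4, -5, 1]
-11>-13: swap(1,2), hi=1 ⇒ [-13, -3, -11, -1, -4, 3, 4, -5, 1]
-3>-13: swap(1,1), hi=0 ⇒ [-13, -3, -11, -1, -4, 3, 4, -5, 1]
done. lo=0 hi=0; a=[-13, -3, -11, -1, -4, 3, 4, -5, 1]

(0, 0)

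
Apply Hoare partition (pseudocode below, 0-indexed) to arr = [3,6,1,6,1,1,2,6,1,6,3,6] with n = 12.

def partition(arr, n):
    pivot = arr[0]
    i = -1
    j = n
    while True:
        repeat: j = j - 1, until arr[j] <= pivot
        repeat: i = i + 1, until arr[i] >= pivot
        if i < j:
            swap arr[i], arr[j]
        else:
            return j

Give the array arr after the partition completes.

pivot = arr[0] = 3; i = -1, j = 12
j→10 (arr[10]=3≤3), i→0 (arr[0]=3≥3); i<j, swap → [3,6,1,6,1,1,2,6,1,6,3,6]
j→8 (arr[8]=1≤3), i→1 (arr[1]=6≥3); i<j, swap → [3,1,1,6,1,1,2,6,6,6,3,6]
j→6 (arr[6]=2≤3), i→3 (arr[3]=6≥3); i<j, swap → [3,1,1,2,1,1,6,6,6,6,3,6]
j→5, i→6; i≥j, return j=5. arr = [3,1,1,2,1,1,6,6,6,6,3,6]

[3,1,1,2,1,1,6,6,6,6,3,6]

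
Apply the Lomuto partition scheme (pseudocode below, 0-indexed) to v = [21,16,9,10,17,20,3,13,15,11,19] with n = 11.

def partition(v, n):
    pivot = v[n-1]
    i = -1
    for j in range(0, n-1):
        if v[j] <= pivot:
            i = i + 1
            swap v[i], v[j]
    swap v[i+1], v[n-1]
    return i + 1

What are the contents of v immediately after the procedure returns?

pivot = v[10] = 19; i = -1
j=0: v[0]=21 > 19 → no swap
j=1: v[1]=16 ≤ 19 → i=0, swap v[0],v[1] → [16,21,9,10,17,20,3,13,15,11,19]
j=2: v[2]=9 ≤ 19 → i=1, swap v[1],v[2] → [16,9,21,10,17,20,3,13,15,11,19]
j=3: v[3]=10 ≤ 19 → i=2, swap v[2],v[3] → [16,9,10,21,17,20,3,13,15,11,19]
j=4: v[4]=17 ≤ 19 → i=3, swap v[3],v[4] → [16,9,10,17,21,20,3,13,15,11,19]
j=5: v[5]=20 > 19 → no swap
j=6: v[6]=3 ≤ 19 → i=4, swap v[4],v[6] → [16,9,10,17,3,20,21,13,15,11,19]
j=7: v[7]=13 ≤ 19 → i=5, swap v[5],v[7] → [16,9,10,17,3,13,21,20,15,11,19]
j=8: v[8]=15 ≤ 19 → i=6, swap v[6],v[8] → [16,9,10,17,3,13,15,20,21,11,19]
j=9: v[9]=11 ≤ 19 → i=7, swap v[7],v[9] → [16,9,10,17,3,13,15,11,21,20,19]
final swap v[8],v[10] → [16,9,10,17,3,13,15,11,19,20,21]; return 8

[16,9,10,17,3,13,15,11,19,20,21]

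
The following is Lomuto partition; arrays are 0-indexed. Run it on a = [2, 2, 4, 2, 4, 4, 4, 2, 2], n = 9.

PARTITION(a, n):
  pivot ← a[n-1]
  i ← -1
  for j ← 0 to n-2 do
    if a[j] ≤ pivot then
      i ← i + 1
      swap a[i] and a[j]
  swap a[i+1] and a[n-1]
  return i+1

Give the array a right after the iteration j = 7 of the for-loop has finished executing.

[2, 2, 2, 2, 4, 4, 4, 4, 2]

pivot=2, i=-1
j=0: 2≤2, i=0, swap(0,0) ⇒ [2, 2, 4, 2, 4, 4, 4, 2, 2]
j=1: 2≤2, i=1, swap(1,1) ⇒ [2, 2, 4, 2, 4, 4, 4, 2, 2]
j=2: 4>2, skip
j=3: 2≤2, i=2, swap(2,3) ⇒ [2, 2, 2, 4, 4, 4, 4, 2, 2]
j=4: 4>2, skip
j=5: 4>2, skip
j=6: 4>2, skip
j=7: 2≤2, i=3, swap(3,7) ⇒ [2, 2, 2, 2, 4, 4, 4, 4, 2]
(after j=7) a = [2, 2, 2, 2, 4, 4, 4, 4, 2]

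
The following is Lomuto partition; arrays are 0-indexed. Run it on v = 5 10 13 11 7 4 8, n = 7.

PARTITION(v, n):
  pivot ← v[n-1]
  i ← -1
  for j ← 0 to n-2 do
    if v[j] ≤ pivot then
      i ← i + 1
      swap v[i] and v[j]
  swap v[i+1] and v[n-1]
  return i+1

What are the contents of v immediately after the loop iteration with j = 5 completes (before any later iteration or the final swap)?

pivot=8, i=-1
j=0: 5≤8, i=0, swap(0,0) ⇒ 5 10 13 11 7 4 8
j=1: 10>8, skip
j=2: 13>8, skip
j=3: 11>8, skip
j=4: 7≤8, i=1, swap(1,4) ⇒ 5 7 13 11 10 4 8
j=5: 4≤8, i=2, swap(2,5) ⇒ 5 7 4 11 10 13 8
(after j=5) v = 5 7 4 11 10 13 8

5 7 4 11 10 13 8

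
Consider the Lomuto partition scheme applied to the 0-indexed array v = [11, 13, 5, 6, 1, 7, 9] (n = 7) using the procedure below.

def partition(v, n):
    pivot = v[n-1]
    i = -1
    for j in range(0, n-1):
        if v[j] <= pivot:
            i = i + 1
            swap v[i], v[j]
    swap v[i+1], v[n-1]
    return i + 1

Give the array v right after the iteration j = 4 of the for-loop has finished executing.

[5, 6, 1, 13, 11, 7, 9]

pivot=9, i=-1
j=0: 11>9, skip
j=1: 13>9, skip
j=2: 5≤9, i=0, swap(0,2) ⇒ [5, 13, 11, 6, 1, 7, 9]
j=3: 6≤9, i=1, swap(1,3) ⇒ [5, 6, 11, 13, 1, 7, 9]
j=4: 1≤9, i=2, swap(2,4) ⇒ [5, 6, 1, 13, 11, 7, 9]
(after j=4) v = [5, 6, 1, 13, 11, 7, 9]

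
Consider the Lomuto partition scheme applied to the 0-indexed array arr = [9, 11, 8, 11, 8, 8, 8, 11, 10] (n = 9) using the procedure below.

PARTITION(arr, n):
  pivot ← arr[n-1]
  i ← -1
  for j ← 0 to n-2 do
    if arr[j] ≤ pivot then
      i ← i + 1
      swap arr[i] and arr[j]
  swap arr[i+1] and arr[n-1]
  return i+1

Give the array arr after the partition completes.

[9, 8, 8, 8, 8, 10, 11, 11, 11]

pivot = arr[8] = 10; i = -1
j=0: arr[0]=9 ≤ 10 → i=0, swap arr[0],arr[0] (no change) → [9, 11, 8, 11, 8, 8, 8, 11, 10]
j=1: arr[1]=11 > 10 → no swap
j=2: arr[2]=8 ≤ 10 → i=1, swap arr[1],arr[2] → [9, 8, 11, 11, 8, 8, 8, 11, 10]
j=3: arr[3]=11 > 10 → no swap
j=4: arr[4]=8 ≤ 10 → i=2, swap arr[2],arr[4] → [9, 8, 8, 11, 11, 8, 8, 11, 10]
j=5: arr[5]=8 ≤ 10 → i=3, swap arr[3],arr[5] → [9, 8, 8, 8, 11, 11, 8, 11, 10]
j=6: arr[6]=8 ≤ 10 → i=4, swap arr[4],arr[6] → [9, 8, 8, 8, 8, 11, 11, 11, 10]
j=7: arr[7]=11 > 10 → no swap
final swap arr[5],arr[8] → [9, 8, 8, 8, 8, 10, 11, 11, 11]; return 5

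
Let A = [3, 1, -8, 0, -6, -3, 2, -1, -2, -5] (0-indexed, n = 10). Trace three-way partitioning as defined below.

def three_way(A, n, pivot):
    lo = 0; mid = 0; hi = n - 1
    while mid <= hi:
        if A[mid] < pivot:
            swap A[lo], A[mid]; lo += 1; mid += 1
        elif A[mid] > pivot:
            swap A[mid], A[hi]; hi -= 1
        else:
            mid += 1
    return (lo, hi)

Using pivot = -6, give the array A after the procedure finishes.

[-8, -6, 0, 1, -3, 2, -1, -2, -5, 3]

pivot = -6; lo=0, mid=0, hi=9
A[mid]=3>-6: swap A[0],A[9]; hi=8 → [-5, 1, -8, 0, -6, -3, 2, -1, -2, 3]
A[mid]=-5>-6: swap A[0],A[8]; hi=7 → [-2, 1, -8, 0, -6, -3, 2, -1, -5, 3]
A[mid]=-2>-6: swap A[0],A[7]; hi=6 → [-1, 1, -8, 0, -6, -3, 2, -2, -5, 3]
A[mid]=-1>-6: swap A[0],A[6]; hi=5 → [2, 1, -8, 0, -6, -3, -1, -2, -5, 3]
A[mid]=2>-6: swap A[0],A[5]; hi=4 → [-3, 1, -8, 0, -6, 2, -1, -2, -5, 3]
A[mid]=-3>-6: swap A[0],A[4]; hi=3 → [-6, 1, -8, 0, -3, 2, -1, -2, -5, 3]
A[mid]=-6=-6: mid=1
A[mid]=1>-6: swap A[1],A[3]; hi=2 → [-6, 0, -8, 1, -3, 2, -1, -2, -5, 3]
A[mid]=0>-6: swap A[1],A[2]; hi=1 → [-6, -8, 0, 1, -3, 2, -1, -2, -5, 3]
A[mid]=-8<-6: swap A[0],A[1]; lo=1,mid=2 → [-8, -6, 0, 1, -3, 2, -1, -2, -5, 3]
end: lo=1, hi=1; A = [-8, -6, 0, 1, -3, 2, -1, -2, -5, 3]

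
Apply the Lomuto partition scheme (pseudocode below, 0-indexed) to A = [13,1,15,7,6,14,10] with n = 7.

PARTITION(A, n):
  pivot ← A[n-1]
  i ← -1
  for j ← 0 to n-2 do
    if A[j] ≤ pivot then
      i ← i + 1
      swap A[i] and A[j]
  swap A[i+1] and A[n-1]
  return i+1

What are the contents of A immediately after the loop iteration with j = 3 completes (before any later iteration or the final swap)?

pivot=10, i=-1
j=0: 13>10, skip
j=1: 1≤10, i=0, swap(0,1) ⇒ [1,13,15,7,6,14,10]
j=2: 15>10, skip
j=3: 7≤10, i=1, swap(1,3) ⇒ [1,7,15,13,6,14,10]
(after j=3) A = [1,7,15,13,6,14,10]

[1,7,15,13,6,14,10]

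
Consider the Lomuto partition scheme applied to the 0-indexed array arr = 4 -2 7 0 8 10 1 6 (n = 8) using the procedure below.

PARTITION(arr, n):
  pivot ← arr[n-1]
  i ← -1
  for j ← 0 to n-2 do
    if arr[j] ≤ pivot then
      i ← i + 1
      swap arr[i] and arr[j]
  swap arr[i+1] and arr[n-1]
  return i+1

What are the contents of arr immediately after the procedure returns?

pivot = arr[7] = 6; i = -1
j=0: arr[0]=4 ≤ 6 → i=0, swap arr[0],arr[0] (no change) → 4 -2 7 0 8 10 1 6
j=1: arr[1]=-2 ≤ 6 → i=1, swap arr[1],arr[1] (no change) → 4 -2 7 0 8 10 1 6
j=2: arr[2]=7 > 6 → no swap
j=3: arr[3]=0 ≤ 6 → i=2, swap arr[2],arr[3] → 4 -2 0 7 8 10 1 6
j=4: arr[4]=8 > 6 → no swap
j=5: arr[5]=10 > 6 → no swap
j=6: arr[6]=1 ≤ 6 → i=3, swap arr[3],arr[6] → 4 -2 0 1 8 10 7 6
final swap arr[4],arr[7] → 4 -2 0 1 6 10 7 8; return 4

4 -2 0 1 6 10 7 8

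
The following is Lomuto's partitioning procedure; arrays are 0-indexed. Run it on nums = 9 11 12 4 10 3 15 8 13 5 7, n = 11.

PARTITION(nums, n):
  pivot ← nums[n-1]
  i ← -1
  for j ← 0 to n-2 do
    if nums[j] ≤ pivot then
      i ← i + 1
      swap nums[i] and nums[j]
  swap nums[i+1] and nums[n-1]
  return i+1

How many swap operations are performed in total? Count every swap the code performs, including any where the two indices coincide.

pivot = nums[10] = 7; i = -1
j=0: nums[0]=9 > 7 → no swap
j=1: nums[1]=11 > 7 → no swap
j=2: nums[2]=12 > 7 → no swap
j=3: nums[3]=4 ≤ 7 → i=0, swap nums[0],nums[3] → 4 11 12 9 10 3 15 8 13 5 7
j=4: nums[4]=10 > 7 → no swap
j=5: nums[5]=3 ≤ 7 → i=1, swap nums[1],nums[5] → 4 3 12 9 10 11 15 8 13 5 7
j=6: nums[6]=15 > 7 → no swap
j=7: nums[7]=8 > 7 → no swap
j=8: nums[8]=13 > 7 → no swap
j=9: nums[9]=5 ≤ 7 → i=2, swap nums[2],nums[9] → 4 3 5 9 10 11 15 8 13 12 7
final swap nums[3],nums[10] → 4 3 5 7 10 11 15 8 13 12 9; return 3

4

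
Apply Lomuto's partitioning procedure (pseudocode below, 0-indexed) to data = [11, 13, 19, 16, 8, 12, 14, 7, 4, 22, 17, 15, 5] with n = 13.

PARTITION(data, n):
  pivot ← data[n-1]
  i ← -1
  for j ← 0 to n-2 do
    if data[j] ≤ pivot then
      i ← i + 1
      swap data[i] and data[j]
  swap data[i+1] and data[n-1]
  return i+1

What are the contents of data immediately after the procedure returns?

[4, 5, 19, 16, 8, 12, 14, 7, 11, 22, 17, 15, 13]

pivot = data[12] = 5; i = -1
j=0: data[0]=11 > 5 → no swap
j=1: data[1]=13 > 5 → no swap
j=2: data[2]=19 > 5 → no swap
j=3: data[3]=16 > 5 → no swap
j=4: data[4]=8 > 5 → no swap
j=5: data[5]=12 > 5 → no swap
j=6: data[6]=14 > 5 → no swap
j=7: data[7]=7 > 5 → no swap
j=8: data[8]=4 ≤ 5 → i=0, swap data[0],data[8] → [4, 13, 19, 16, 8, 12, 14, 7, 11, 22, 17, 15, 5]
j=9: data[9]=22 > 5 → no swap
j=10: data[10]=17 > 5 → no swap
j=11: data[11]=15 > 5 → no swap
final swap data[1],data[12] → [4, 5, 19, 16, 8, 12, 14, 7, 11, 22, 17, 15, 13]; return 1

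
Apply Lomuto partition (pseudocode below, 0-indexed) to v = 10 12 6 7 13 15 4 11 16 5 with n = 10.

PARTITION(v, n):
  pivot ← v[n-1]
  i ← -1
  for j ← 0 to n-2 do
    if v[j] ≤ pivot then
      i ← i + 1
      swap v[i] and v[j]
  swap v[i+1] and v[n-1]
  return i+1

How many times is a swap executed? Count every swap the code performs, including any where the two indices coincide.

2

pivot=5, i=-1
j=0: 10>5, skip
j=1: 12>5, skip
j=2: 6>5, skip
j=3: 7>5, skip
j=4: 13>5, skip
j=5: 15>5, skip
j=6: 4≤5, i=0, swap(0,6) ⇒ 4 12 6 7 13 15 10 11 16 5
j=7: 11>5, skip
j=8: 16>5, skip
swap(1,9) ⇒ 4 5 6 7 13 15 10 11 16 12; return 1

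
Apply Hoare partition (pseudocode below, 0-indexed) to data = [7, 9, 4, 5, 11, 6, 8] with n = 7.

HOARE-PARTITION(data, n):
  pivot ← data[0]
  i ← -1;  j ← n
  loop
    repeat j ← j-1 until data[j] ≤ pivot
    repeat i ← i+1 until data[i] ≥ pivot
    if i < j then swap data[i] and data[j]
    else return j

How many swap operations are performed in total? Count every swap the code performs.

2

pivot = data[0] = 7; i = -1, j = 7
j→5 (data[5]=6≤7), i→0 (data[0]=7≥7); i<j, swap → [6, 9, 4, 5, 11, 7, 8]
j→3 (data[3]=5≤7), i→1 (data[1]=9≥7); i<j, swap → [6, 5, 4, 9, 11, 7, 8]
j→2, i→3; i≥j, return j=2. data = [6, 5, 4, 9, 11, 7, 8]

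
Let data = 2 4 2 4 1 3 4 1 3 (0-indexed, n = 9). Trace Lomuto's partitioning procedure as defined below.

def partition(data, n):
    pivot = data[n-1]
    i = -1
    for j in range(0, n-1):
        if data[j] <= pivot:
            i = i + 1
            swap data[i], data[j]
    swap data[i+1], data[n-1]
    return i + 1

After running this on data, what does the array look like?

pivot=3, i=-1
j=0: 2≤3, i=0, swap(0,0) ⇒ 2 4 2 4 1 3 4 1 3
j=1: 4>3, skip
j=2: 2≤3, i=1, swap(1,2) ⇒ 2 2 4 4 1 3 4 1 3
j=3: 4>3, skip
j=4: 1≤3, i=2, swap(2,4) ⇒ 2 2 1 4 4 3 4 1 3
j=5: 3≤3, i=3, swap(3,5) ⇒ 2 2 1 3 4 4 4 1 3
j=6: 4>3, skip
j=7: 1≤3, i=4, swap(4,7) ⇒ 2 2 1 3 1 4 4 4 3
swap(5,8) ⇒ 2 2 1 3 1 3 4 4 4; return 5

2 2 1 3 1 3 4 4 4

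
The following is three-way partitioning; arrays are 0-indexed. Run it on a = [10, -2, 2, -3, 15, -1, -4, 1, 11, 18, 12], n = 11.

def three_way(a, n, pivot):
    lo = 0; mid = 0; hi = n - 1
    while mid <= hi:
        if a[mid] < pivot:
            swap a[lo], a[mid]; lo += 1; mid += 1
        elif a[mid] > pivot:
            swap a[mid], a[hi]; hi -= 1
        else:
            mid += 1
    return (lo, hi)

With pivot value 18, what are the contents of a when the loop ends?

lo=0 mid=0 hi=10
10<18: swap(0,0), lo=1 mid=1 ⇒ [10, -2, 2, -3, 15, -1, -4, 1, 11, 18, 12]
-2<18: swap(1,1), lo=2 mid=2 ⇒ [10, -2, 2, -3, 15, -1, -4, 1, 11, 18, 12]
2<18: swap(2,2), lo=3 mid=3 ⇒ [10, -2, 2, -3, 15, -1, -4, 1, 11, 18, 12]
-3<18: swap(3,3), lo=4 mid=4 ⇒ [10, -2, 2, -3, 15, -1, -4, 1, 11, 18, 12]
15<18: swap(4,4), lo=5 mid=5 ⇒ [10, -2, 2, -3, 15, -1, -4, 1, 11, 18, 12]
-1<18: swap(5,5), lo=6 mid=6 ⇒ [10, -2, 2, -3, 15, -1, -4, 1, 11, 18, 12]
-4<18: swap(6,6), lo=7 mid=7 ⇒ [10, -2, 2, -3, 15, -1, -4, 1, 11, 18, 12]
1<18: swap(7,7), lo=8 mid=8 ⇒ [10, -2, 2, -3, 15, -1, -4, 1, 11, 18, 12]
11<18: swap(8,8), lo=9 mid=9 ⇒ [10, -2, 2, -3, 15, -1, -4, 1, 11, 18, 12]
18=18: mid=10
12<18: swap(9,10), lo=10 mid=11 ⇒ [10, -2, 2, -3, 15, -1, -4, 1, 11, 12, 18]
done. lo=10 hi=10; a=[10, -2, 2, -3, 15, -1, -4, 1, 11, 12, 18]

[10, -2, 2, -3, 15, -1, -4, 1, 11, 12, 18]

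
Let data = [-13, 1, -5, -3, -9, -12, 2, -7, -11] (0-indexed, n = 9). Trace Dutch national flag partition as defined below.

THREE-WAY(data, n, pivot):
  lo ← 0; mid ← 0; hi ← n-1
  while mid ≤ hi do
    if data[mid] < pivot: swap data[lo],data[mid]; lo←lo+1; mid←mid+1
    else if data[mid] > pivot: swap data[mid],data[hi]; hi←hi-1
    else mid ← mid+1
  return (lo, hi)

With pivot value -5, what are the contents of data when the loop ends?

[-13, -11, -7, -9, -12, -5, 2, -3, 1]

lo=0 mid=0 hi=8
-13<-5: swap(0,0), lo=1 mid=1 ⇒ [-13, 1, -5, -3, -9, -12, 2, -7, -11]
1>-5: swap(1,8), hi=7 ⇒ [-13, -11, -5, -3, -9, -12, 2, -7, 1]
-11<-5: swap(1,1), lo=2 mid=2 ⇒ [-13, -11, -5, -3, -9, -12, 2, -7, 1]
-5=-5: mid=3
-3>-5: swap(3,7), hi=6 ⇒ [-13, -11, -5, -7, -9, -12, 2, -3, 1]
-7<-5: swap(2,3), lo=3 mid=4 ⇒ [-13, -11, -7, -5, -9, -12, 2, -3, 1]
-9<-5: swap(3,4), lo=4 mid=5 ⇒ [-13, -11, -7, -9, -5, -12, 2, -3, 1]
-12<-5: swap(4,5), lo=5 mid=6 ⇒ [-13, -11, -7, -9, -12, -5, 2, -3, 1]
2>-5: swap(6,6), hi=5 ⇒ [-13, -11, -7, -9, -12, -5, 2, -3, 1]
done. lo=5 hi=5; data=[-13, -11, -7, -9, -12, -5, 2, -3, 1]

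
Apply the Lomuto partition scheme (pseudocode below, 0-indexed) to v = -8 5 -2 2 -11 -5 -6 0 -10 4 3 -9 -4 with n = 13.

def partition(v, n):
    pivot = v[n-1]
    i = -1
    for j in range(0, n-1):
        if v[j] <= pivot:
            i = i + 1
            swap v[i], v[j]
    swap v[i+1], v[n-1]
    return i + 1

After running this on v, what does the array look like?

-8 -11 -5 -6 -10 -9 -4 0 5 4 3 -2 2

pivot=-4, i=-1
j=0: -8≤-4, i=0, swap(0,0) ⇒ -8 5 -2 2 -11 -5 -6 0 -10 4 3 -9 -4
j=1: 5>-4, skip
j=2: -2>-4, skip
j=3: 2>-4, skip
j=4: -11≤-4, i=1, swap(1,4) ⇒ -8 -11 -2 2 5 -5 -6 0 -10 4 3 -9 -4
j=5: -5≤-4, i=2, swap(2,5) ⇒ -8 -11 -5 2 5 -2 -6 0 -10 4 3 -9 -4
j=6: -6≤-4, i=3, swap(3,6) ⇒ -8 -11 -5 -6 5 -2 2 0 -10 4 3 -9 -4
j=7: 0>-4, skip
j=8: -10≤-4, i=4, swap(4,8) ⇒ -8 -11 -5 -6 -10 -2 2 0 5 4 3 -9 -4
j=9: 4>-4, skip
j=10: 3>-4, skip
j=11: -9≤-4, i=5, swap(5,11) ⇒ -8 -11 -5 -6 -10 -9 2 0 5 4 3 -2 -4
swap(6,12) ⇒ -8 -11 -5 -6 -10 -9 -4 0 5 4 3 -2 2; return 6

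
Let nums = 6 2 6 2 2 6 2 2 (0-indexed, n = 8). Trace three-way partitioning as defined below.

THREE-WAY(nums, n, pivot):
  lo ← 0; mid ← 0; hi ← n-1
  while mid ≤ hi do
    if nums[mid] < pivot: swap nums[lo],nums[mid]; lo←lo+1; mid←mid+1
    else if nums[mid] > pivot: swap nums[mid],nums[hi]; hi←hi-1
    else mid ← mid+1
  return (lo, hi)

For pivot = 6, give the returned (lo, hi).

(5, 7)

pivot = 6; lo=0, mid=0, hi=7
nums[mid]=6=6: mid=1
nums[mid]=2<6: swap nums[0],nums[1]; lo=1,mid=2 → 2 6 6 2 2 6 2 2
nums[mid]=6=6: mid=3
nums[mid]=2<6: swap nums[1],nums[3]; lo=2,mid=4 → 2 2 6 6 2 6 2 2
nums[mid]=2<6: swap nums[2],nums[4]; lo=3,mid=5 → 2 2 2 6 6 6 2 2
nums[mid]=6=6: mid=6
nums[mid]=2<6: swap nums[3],nums[6]; lo=4,mid=7 → 2 2 2 2 6 6 6 2
nums[mid]=2<6: swap nums[4],nums[7]; lo=5,mid=8 → 2 2 2 2 2 6 6 6
end: lo=5, hi=7; nums = 2 2 2 2 2 6 6 6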